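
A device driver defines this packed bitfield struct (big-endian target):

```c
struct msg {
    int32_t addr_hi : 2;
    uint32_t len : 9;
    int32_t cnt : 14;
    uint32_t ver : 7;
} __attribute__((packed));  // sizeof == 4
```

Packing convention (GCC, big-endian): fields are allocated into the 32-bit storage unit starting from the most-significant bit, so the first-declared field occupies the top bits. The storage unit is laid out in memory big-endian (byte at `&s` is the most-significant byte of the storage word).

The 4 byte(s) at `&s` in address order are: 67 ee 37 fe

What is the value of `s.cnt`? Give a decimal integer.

[0]=0x67 [1]=0xee [2]=0x37 [3]=0xfe (big-endian) → word 0x67ee37fe
addr_hi [30+:2] = (word>>30) & 0x3 = 1
len [21+:9] = (word>>21) & 0x1ff = 319
cnt [7+:14] = (word>>7) & 0x3fff = 7279  ←
ver [0+:7] = (word>>0) & 0x7f = 126
cnt signed 14b, MSB=0: value = 7279

7279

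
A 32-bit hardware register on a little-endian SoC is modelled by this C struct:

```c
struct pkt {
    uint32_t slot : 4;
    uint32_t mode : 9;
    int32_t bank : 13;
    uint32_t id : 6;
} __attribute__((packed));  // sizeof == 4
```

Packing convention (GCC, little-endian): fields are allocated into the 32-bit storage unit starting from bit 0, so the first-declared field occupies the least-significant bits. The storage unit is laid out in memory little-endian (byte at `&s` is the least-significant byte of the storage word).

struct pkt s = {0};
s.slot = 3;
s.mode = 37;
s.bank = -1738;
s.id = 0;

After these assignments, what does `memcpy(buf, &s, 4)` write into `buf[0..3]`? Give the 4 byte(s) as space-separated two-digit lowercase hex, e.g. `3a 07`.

53 c2 26 03

slot:4 = 3 → 0x3 << 0 → word 0x00000003
mode:9 = 37 → 0x25 << 4 → word 0x00000253
bank:13 = -1738 → 0x1936 << 13 → word 0x0326c253
id:6 = 0 → 0x0 << 26 → word 0x0326c253
word = 0x0326c253 → little-endian bytes:
  [0]=0x53  [1]=0xc2  [2]=0x26  [3]=0x03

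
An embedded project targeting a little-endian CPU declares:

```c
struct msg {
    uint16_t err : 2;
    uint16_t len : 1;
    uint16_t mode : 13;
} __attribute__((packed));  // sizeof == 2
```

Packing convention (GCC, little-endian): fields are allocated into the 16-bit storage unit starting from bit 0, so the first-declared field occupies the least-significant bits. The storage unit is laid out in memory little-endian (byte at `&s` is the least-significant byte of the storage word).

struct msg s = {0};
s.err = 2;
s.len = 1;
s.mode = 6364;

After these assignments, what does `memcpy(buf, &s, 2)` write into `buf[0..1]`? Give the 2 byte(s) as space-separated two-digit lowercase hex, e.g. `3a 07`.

e6 c6

[0+:2] err=2 & 0x3 = 0x2; word=0x0002
[2+:1] len=1 & 0x1 = 0x1; word=0x0006
[3+:13] mode=6364 & 0x1fff = 0x18dc; word=0xc6e6
word = 0xc6e6 → little-endian bytes:
  [0]=0xe6  [1]=0xc6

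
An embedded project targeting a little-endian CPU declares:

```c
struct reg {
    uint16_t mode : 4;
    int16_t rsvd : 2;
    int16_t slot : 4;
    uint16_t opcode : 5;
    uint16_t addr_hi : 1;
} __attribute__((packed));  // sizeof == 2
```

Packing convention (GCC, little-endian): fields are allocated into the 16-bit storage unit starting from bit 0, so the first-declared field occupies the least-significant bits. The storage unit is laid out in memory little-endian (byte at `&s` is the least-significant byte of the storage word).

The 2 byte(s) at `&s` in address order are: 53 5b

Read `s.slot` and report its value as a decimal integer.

-3

[0]=0x53 [1]=0x5b (little-endian) → word 0x5b53
mode:4 @ bit 0 → (0x5b53>>0)&0xf = 0x3
rsvd:2 @ bit 4 → (0x5b53>>4)&0x3 = 0x1
slot:4 @ bit 6 → (0x5b53>>6)&0xf = 0xd  ←
opcode:5 @ bit 10 → (0x5b53>>10)&0x1f = 0x16
addr_hi:1 @ bit 15 → (0x5b53>>15)&0x1 = 0x0
slot signed 4b, MSB=1: 13 - 16 = -3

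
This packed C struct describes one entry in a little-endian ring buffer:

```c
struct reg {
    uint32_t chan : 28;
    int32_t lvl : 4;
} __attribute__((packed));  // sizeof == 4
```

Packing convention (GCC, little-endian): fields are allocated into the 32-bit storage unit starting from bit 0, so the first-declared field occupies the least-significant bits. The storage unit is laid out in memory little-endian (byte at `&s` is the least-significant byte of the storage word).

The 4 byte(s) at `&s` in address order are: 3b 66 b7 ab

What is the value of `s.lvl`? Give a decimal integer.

-6

[0]=0x3b [1]=0x66 [2]=0xb7 [3]=0xab (little-endian) → word 0xabb7663b
chan:28 @ bit 0 → (0xabb7663b>>0)&0xfffffff = 0xbb7663b
lvl:4 @ bit 28 → (0xabb7663b>>28)&0xf = 0xa  ←
lvl signed 4b, MSB=1: 10 - 16 = -6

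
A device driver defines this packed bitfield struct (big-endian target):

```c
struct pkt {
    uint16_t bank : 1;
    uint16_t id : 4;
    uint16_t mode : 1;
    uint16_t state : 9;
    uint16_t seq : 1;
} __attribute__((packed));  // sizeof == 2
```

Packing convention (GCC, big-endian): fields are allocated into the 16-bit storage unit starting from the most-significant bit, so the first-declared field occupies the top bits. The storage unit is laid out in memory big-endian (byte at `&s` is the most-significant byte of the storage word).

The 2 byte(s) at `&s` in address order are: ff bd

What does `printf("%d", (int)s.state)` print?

[0]=0xff [1]=0xbd (big-endian) → word 0xffbd
bank:1 @ bit 15 → (0xffbd>>15)&0x1 = 0x1
id:4 @ bit 11 → (0xffbd>>11)&0xf = 0xf
mode:1 @ bit 10 → (0xffbd>>10)&0x1 = 0x1
state:9 @ bit 1 → (0xffbd>>1)&0x1ff = 0x1de  ←
seq:1 @ bit 0 → (0xffbd>>0)&0x1 = 0x1

478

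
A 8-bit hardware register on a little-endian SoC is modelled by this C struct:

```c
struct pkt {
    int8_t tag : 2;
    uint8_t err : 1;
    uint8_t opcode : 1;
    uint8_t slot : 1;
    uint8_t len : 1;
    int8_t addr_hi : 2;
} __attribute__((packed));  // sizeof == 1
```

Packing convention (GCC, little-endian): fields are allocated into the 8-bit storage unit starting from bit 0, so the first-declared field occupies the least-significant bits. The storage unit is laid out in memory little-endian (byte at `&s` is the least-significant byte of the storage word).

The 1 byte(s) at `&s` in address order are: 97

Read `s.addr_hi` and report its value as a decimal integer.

-2

[0]=0x97 (little-endian) → word 0x97
tag [0+:2] = (word>>0) & 0x3 = 3
err [2+:1] = (word>>2) & 0x1 = 1
opcode [3+:1] = (word>>3) & 0x1 = 0
slot [4+:1] = (word>>4) & 0x1 = 1
len [5+:1] = (word>>5) & 0x1 = 0
addr_hi [6+:2] = (word>>6) & 0x3 = 2  ←
addr_hi signed 2b, MSB=1: 2 - 4 = -2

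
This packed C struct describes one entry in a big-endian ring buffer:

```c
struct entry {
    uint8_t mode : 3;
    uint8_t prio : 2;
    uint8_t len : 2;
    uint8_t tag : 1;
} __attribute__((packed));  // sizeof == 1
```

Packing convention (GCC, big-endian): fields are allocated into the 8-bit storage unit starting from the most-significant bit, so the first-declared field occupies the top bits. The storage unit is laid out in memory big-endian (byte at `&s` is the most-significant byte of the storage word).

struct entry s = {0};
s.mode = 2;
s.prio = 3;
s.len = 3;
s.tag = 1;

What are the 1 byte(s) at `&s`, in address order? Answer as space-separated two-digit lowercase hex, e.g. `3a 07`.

5f

mode (3b) val=2 bits=0x2 at bit 5: 0x40
prio (2b) val=3 bits=0x3 at bit 3: 0x58
len (2b) val=3 bits=0x3 at bit 1: 0x5e
tag (1b) val=1 bits=0x1 at bit 0: 0x5f
word = 0x5f → big-endian bytes:
  [0]=0x5f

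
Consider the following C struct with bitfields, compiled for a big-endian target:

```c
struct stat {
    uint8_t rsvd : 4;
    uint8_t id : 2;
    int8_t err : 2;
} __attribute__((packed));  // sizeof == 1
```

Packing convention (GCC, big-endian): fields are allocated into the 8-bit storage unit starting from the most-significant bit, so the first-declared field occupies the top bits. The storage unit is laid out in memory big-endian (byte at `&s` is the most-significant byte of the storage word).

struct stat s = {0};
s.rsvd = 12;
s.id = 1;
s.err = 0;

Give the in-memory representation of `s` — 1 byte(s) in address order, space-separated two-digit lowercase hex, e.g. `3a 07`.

rsvd (4b) val=12 bits=0xc at bit 4: 0xc0
id (2b) val=1 bits=0x1 at bit 2: 0xc4
err (2b) val=0 bits=0x0 at bit 0: 0xc4
word = 0xc4 → big-endian bytes:
  [0]=0xc4

c4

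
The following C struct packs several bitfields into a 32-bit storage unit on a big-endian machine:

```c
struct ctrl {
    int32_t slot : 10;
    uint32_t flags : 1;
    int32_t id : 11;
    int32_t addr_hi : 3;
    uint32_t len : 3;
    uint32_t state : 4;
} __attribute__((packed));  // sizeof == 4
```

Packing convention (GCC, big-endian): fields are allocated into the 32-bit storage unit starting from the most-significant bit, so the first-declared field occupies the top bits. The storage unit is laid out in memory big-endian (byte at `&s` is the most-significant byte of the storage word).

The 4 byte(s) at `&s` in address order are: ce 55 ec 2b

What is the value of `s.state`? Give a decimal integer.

11

[0]=0xce [1]=0x55 [2]=0xec [3]=0x2b (big-endian) → word 0xce55ec2b
slot:10 @ bit 22 → (0xce55ec2b>>22)&0x3ff = 0x339
flags:1 @ bit 21 → (0xce55ec2b>>21)&0x1 = 0x0
id:11 @ bit 10 → (0xce55ec2b>>10)&0x7ff = 0x57b
addr_hi:3 @ bit 7 → (0xce55ec2b>>7)&0x7 = 0x0
len:3 @ bit 4 → (0xce55ec2b>>4)&0x7 = 0x2
state:4 @ bit 0 → (0xce55ec2b>>0)&0xf = 0xb  ←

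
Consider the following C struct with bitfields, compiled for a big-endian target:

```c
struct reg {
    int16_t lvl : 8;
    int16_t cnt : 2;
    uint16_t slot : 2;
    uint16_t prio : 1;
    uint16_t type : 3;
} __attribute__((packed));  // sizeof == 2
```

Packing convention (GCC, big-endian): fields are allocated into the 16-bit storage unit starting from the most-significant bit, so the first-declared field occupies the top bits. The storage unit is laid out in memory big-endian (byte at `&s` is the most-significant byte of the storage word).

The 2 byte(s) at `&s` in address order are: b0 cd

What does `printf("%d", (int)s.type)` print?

5

[0]=0xb0 [1]=0xcd (big-endian) → word 0xb0cd
lvl [8+:8] = (word>>8) & 0xff = 176
cnt [6+:2] = (word>>6) & 0x3 = 3
slot [4+:2] = (word>>4) & 0x3 = 0
prio [3+:1] = (word>>3) & 0x1 = 1
type [0+:3] = (word>>0) & 0x7 = 5  ←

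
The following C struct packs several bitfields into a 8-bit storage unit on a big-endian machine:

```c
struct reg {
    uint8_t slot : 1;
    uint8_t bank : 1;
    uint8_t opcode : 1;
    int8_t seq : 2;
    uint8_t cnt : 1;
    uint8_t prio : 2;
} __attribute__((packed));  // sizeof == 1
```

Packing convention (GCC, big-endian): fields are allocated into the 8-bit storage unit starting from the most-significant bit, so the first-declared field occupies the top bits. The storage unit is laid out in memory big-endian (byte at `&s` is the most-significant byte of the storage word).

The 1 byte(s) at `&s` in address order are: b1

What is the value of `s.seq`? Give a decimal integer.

-2

[0]=0xb1 (big-endian) → word 0xb1
slot:1 @ bit 7 → (0xb1>>7)&0x1 = 0x1
bank:1 @ bit 6 → (0xb1>>6)&0x1 = 0x0
opcode:1 @ bit 5 → (0xb1>>5)&0x1 = 0x1
seq:2 @ bit 3 → (0xb1>>3)&0x3 = 0x2  ←
cnt:1 @ bit 2 → (0xb1>>2)&0x1 = 0x0
prio:2 @ bit 0 → (0xb1>>0)&0x3 = 0x1
seq signed 2b, MSB=1: 2 - 4 = -2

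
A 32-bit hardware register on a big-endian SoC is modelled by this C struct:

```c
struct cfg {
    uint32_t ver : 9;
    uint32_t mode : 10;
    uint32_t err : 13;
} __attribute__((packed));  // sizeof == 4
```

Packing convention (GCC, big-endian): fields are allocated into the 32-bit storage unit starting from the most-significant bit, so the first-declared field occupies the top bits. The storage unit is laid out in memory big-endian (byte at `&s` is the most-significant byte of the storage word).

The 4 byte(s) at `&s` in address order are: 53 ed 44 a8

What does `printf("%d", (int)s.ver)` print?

[0]=0x53 [1]=0xed [2]=0x44 [3]=0xa8 (big-endian) → word 0x53ed44a8
ver [23+:9] = (word>>23) & 0x1ff = 167  ←
mode [13+:10] = (word>>13) & 0x3ff = 874
err [0+:13] = (word>>0) & 0x1fff = 1192

167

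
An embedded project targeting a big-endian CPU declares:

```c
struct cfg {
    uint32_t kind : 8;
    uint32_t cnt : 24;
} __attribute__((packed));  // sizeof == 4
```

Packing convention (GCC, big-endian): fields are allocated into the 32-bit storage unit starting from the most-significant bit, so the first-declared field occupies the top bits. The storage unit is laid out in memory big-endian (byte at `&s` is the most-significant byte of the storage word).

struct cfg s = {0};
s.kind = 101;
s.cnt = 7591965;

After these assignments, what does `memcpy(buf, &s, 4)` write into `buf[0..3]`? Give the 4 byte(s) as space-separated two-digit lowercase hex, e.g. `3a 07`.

65 73 d8 1d

[24+:8] kind=101 & 0xff = 0x65; word=0x65000000
[0+:24] cnt=7591965 & 0xffffff = 0x73d81d; word=0x6573d81d
word = 0x6573d81d → big-endian bytes:
  [0]=0x65  [1]=0x73  [2]=0xd8  [3]=0x1d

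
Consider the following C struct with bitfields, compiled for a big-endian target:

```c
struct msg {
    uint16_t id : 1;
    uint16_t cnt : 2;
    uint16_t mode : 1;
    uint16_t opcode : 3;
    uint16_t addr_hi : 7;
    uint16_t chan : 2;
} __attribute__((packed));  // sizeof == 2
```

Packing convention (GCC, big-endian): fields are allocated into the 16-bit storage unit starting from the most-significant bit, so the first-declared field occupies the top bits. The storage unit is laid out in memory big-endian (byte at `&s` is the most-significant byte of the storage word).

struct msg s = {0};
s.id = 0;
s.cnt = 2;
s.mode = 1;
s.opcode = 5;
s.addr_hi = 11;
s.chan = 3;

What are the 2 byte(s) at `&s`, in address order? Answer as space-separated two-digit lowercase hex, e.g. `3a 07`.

[15+:1] id=0 & 0x1 = 0x0; word=0x0000
[13+:2] cnt=2 & 0x3 = 0x2; word=0x4000
[12+:1] mode=1 & 0x1 = 0x1; word=0x5000
[9+:3] opcode=5 & 0x7 = 0x5; word=0x5a00
[2+:7] addr_hi=11 & 0x7f = 0xb; word=0x5a2c
[0+:2] chan=3 & 0x3 = 0x3; word=0x5a2f
word = 0x5a2f → big-endian bytes:
  [0]=0x5a  [1]=0x2f

5a 2f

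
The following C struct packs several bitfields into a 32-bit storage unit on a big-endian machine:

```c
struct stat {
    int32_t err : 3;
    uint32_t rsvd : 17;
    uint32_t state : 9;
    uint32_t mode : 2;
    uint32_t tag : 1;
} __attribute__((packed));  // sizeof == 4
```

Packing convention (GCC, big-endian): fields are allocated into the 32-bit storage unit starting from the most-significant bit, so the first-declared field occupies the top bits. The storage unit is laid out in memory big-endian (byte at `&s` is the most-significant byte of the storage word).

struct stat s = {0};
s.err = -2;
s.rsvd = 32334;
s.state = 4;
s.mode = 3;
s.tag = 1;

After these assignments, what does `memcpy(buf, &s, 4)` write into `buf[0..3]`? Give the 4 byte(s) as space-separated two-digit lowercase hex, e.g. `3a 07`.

[29+:3] err=-2 & 0x7 = 0x6; word=0xc0000000
[12+:17] rsvd=32334 & 0x1ffff = 0x7e4e; word=0xc7e4e000
[3+:9] state=4 & 0x1ff = 0x4; word=0xc7e4e020
[1+:2] mode=3 & 0x3 = 0x3; word=0xc7e4e026
[0+:1] tag=1 & 0x1 = 0x1; word=0xc7e4e027
word = 0xc7e4e027 → big-endian bytes:
  [0]=0xc7  [1]=0xe4  [2]=0xe0  [3]=0x27

c7 e4 e0 27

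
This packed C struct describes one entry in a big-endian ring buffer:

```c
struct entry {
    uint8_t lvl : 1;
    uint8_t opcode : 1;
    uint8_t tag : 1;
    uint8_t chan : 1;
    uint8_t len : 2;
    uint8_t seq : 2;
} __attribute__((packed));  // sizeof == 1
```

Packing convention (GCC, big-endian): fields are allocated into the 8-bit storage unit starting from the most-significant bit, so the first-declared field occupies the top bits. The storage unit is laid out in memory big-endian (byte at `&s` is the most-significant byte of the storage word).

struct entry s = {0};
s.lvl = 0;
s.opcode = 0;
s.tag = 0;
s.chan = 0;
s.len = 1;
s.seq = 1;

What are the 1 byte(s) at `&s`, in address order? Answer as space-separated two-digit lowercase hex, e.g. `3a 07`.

05

lvl:1 = 0 → 0x0 << 7 → word 0x00
opcode:1 = 0 → 0x0 << 6 → word 0x00
tag:1 = 0 → 0x0 << 5 → word 0x00
chan:1 = 0 → 0x0 << 4 → word 0x00
len:2 = 1 → 0x1 << 2 → word 0x04
seq:2 = 1 → 0x1 << 0 → word 0x05
word = 0x05 → big-endian bytes:
  [0]=0x05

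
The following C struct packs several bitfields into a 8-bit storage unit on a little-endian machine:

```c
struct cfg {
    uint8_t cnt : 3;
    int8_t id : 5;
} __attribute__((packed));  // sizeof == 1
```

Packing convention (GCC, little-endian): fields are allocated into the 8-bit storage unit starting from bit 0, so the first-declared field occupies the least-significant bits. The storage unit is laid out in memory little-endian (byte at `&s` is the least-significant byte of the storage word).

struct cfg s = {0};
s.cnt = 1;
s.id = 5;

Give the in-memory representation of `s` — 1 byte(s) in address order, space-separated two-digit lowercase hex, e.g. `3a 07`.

29

cnt (3b) val=1 bits=0x1 at bit 0: 0x01
id (5b) val=5 bits=0x5 at bit 3: 0x29
word = 0x29 → little-endian bytes:
  [0]=0x29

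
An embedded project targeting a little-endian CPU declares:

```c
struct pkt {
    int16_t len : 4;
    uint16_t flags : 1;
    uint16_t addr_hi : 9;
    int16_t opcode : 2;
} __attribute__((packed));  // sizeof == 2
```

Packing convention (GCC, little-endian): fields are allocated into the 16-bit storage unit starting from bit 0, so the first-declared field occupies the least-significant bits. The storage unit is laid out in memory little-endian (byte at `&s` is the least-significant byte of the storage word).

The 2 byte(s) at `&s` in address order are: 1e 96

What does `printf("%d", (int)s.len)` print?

-2

[0]=0x1e [1]=0x96 (little-endian) → word 0x961e
len:4 @ bit 0 → (0x961e>>0)&0xf = 0xe  ←
flags:1 @ bit 4 → (0x961e>>4)&0x1 = 0x1
addr_hi:9 @ bit 5 → (0x961e>>5)&0x1ff = 0xb0
opcode:2 @ bit 14 → (0x961e>>14)&0x3 = 0x2
len signed 4b, MSB=1: 14 - 16 = -2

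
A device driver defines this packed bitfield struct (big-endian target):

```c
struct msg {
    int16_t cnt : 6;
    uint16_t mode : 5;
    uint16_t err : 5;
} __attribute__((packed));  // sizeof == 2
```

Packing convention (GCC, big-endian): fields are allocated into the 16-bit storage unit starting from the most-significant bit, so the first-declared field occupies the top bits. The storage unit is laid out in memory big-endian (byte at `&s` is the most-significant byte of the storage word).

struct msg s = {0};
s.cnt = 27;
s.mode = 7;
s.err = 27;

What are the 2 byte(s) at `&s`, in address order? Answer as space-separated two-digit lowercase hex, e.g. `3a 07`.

cnt:6 = 27 → 0x1b << 10 → word 0x6c00
mode:5 = 7 → 0x7 << 5 → word 0x6ce0
err:5 = 27 → 0x1b << 0 → word 0x6cfb
word = 0x6cfb → big-endian bytes:
  [0]=0x6c  [1]=0xfb

6c fb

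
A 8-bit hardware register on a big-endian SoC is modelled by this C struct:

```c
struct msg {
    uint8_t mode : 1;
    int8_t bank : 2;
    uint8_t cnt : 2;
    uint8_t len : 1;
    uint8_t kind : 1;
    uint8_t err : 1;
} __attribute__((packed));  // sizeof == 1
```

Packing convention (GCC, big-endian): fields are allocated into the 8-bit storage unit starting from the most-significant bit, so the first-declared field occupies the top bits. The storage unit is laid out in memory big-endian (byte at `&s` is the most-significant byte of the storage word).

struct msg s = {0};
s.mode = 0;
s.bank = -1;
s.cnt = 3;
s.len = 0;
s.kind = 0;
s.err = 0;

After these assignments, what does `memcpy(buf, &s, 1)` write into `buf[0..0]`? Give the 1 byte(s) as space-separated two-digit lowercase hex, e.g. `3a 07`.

[7+:1] mode=0 & 0x1 = 0x0; word=0x00
[5+:2] bank=-1 & 0x3 = 0x3; word=0x60
[3+:2] cnt=3 & 0x3 = 0x3; word=0x78
[2+:1] len=0 & 0x1 = 0x0; word=0x78
[1+:1] kind=0 & 0x1 = 0x0; word=0x78
[0+:1] err=0 & 0x1 = 0x0; word=0x78
word = 0x78 → big-endian bytes:
  [0]=0x78

78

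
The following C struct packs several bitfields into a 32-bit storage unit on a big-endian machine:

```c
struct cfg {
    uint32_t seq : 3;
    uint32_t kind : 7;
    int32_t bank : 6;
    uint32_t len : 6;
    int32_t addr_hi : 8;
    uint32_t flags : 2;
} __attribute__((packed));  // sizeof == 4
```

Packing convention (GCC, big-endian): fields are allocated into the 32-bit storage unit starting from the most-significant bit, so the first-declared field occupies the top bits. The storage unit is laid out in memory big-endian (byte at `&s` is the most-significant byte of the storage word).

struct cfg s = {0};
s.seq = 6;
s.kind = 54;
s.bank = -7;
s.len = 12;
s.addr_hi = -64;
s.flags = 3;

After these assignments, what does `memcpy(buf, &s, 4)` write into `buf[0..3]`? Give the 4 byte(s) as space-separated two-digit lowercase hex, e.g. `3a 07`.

cd b9 33 03

seq:3 = 6 → 0x6 << 29 → word 0xc0000000
kind:7 = 54 → 0x36 << 22 → word 0xcd800000
bank:6 = -7 → 0x39 << 16 → word 0xcdb90000
len:6 = 12 → 0xc << 10 → word 0xcdb93000
addr_hi:8 = -64 → 0xc0 << 2 → word 0xcdb93300
flags:2 = 3 → 0x3 << 0 → word 0xcdb93303
word = 0xcdb93303 → big-endian bytes:
  [0]=0xcd  [1]=0xb9  [2]=0x33  [3]=0x03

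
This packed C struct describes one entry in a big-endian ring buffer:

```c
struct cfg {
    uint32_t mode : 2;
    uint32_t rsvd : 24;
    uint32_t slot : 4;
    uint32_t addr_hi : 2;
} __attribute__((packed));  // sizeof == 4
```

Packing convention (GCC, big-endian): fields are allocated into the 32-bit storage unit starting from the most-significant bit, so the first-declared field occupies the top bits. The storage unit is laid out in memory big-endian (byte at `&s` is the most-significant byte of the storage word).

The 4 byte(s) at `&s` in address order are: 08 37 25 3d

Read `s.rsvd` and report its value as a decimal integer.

2153620

[0]=0x08 [1]=0x37 [2]=0x25 [3]=0x3d (big-endian) → word 0x0837253d
mode [30+:2] = (word>>30) & 0x3 = 0
rsvd [6+:24] = (word>>6) & 0xffffff = 2153620  ←
slot [2+:4] = (word>>2) & 0xf = 15
addr_hi [0+:2] = (word>>0) & 0x3 = 1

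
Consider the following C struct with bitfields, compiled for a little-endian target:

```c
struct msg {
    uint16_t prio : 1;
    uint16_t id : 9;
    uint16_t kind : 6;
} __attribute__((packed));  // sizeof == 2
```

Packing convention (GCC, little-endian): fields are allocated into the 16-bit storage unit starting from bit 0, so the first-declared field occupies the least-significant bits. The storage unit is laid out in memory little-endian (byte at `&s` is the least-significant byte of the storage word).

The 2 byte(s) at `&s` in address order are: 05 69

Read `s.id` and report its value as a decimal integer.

130

[0]=0x05 [1]=0x69 (little-endian) → word 0x6905
prio [0+:1] = (word>>0) & 0x1 = 1
id [1+:9] = (word>>1) & 0x1ff = 130  ←
kind [10+:6] = (word>>10) & 0x3f = 26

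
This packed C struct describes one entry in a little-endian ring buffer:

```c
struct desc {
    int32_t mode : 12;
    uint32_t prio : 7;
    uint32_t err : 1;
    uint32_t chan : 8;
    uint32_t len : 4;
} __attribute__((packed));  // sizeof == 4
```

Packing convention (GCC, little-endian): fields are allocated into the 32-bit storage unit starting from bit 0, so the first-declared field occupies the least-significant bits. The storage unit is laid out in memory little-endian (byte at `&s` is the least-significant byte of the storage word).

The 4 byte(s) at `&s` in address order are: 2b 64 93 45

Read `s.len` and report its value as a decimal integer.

4

[0]=0x2b [1]=0x64 [2]=0x93 [3]=0x45 (little-endian) → word 0x4593642b
mode [0+:12] = (word>>0) & 0xfff = 1067
prio [12+:7] = (word>>12) & 0x7f = 54
err [19+:1] = (word>>19) & 0x1 = 0
chan [20+:8] = (word>>20) & 0xff = 89
len [28+:4] = (word>>28) & 0xf = 4  ←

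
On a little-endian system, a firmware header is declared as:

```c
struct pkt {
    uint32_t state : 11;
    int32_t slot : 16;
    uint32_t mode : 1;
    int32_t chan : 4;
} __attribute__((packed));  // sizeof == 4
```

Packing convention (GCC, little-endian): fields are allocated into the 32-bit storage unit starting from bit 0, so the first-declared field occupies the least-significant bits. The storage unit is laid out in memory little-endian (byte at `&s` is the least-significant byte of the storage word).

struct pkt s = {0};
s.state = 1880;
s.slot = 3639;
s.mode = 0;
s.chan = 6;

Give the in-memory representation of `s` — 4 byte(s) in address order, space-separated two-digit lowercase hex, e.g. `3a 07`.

[0+:11] state=1880 & 0x7ff = 0x758; word=0x00000758
[11+:16] slot=3639 & 0xffff = 0xe37; word=0x0071bf58
[27+:1] mode=0 & 0x1 = 0x0; word=0x0071bf58
[28+:4] chan=6 & 0xf = 0x6; word=0x6071bf58
word = 0x6071bf58 → little-endian bytes:
  [0]=0x58  [1]=0xbf  [2]=0x71  [3]=0x60

58 bf 71 60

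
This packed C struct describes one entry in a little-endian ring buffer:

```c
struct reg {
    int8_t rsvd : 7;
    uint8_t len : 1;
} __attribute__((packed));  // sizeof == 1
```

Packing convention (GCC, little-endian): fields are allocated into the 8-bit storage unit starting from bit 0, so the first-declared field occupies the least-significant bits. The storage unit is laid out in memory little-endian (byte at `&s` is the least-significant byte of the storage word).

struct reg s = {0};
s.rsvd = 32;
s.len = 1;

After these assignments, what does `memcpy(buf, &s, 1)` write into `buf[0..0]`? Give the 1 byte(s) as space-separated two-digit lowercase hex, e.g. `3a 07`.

a0

[0+:7] rsvd=32 & 0x7f = 0x20; word=0x20
[7+:1] len=1 & 0x1 = 0x1; word=0xa0
word = 0xa0 → little-endian bytes:
  [0]=0xa0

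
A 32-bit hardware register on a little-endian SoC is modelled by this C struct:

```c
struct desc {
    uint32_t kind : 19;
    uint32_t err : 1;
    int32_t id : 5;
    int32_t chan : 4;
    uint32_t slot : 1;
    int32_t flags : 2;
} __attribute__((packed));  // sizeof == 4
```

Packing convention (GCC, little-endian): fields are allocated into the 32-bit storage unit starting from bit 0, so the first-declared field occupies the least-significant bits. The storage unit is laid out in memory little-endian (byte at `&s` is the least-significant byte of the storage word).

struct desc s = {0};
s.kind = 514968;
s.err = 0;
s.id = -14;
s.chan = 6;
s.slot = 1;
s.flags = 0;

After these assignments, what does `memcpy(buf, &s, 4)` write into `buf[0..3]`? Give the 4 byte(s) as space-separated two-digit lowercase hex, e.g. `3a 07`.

kind:19 = 514968 → 0x7db98 << 0 → word 0x0007db98
err:1 = 0 → 0x0 << 19 → word 0x0007db98
id:5 = -14 → 0x12 << 20 → word 0x0127db98
chan:4 = 6 → 0x6 << 25 → word 0x0d27db98
slot:1 = 1 → 0x1 << 29 → word 0x2d27db98
flags:2 = 0 → 0x0 << 30 → word 0x2d27db98
word = 0x2d27db98 → little-endian bytes:
  [0]=0x98  [1]=0xdb  [2]=0x27  [3]=0x2d

98 db 27 2d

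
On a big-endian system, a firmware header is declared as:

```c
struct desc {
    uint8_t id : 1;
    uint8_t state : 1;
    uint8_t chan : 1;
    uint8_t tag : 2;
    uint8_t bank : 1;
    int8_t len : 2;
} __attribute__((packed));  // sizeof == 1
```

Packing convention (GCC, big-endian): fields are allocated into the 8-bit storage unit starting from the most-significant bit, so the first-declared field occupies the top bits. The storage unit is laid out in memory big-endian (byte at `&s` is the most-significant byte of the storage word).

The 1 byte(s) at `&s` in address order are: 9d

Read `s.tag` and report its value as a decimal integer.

[0]=0x9d (big-endian) → word 0x9d
id:1 @ bit 7 → (0x9d>>7)&0x1 = 0x1
state:1 @ bit 6 → (0x9d>>6)&0x1 = 0x0
chan:1 @ bit 5 → (0x9d>>5)&0x1 = 0x0
tag:2 @ bit 3 → (0x9d>>3)&0x3 = 0x3  ←
bank:1 @ bit 2 → (0x9d>>2)&0x1 = 0x1
len:2 @ bit 0 → (0x9d>>0)&0x3 = 0x1

3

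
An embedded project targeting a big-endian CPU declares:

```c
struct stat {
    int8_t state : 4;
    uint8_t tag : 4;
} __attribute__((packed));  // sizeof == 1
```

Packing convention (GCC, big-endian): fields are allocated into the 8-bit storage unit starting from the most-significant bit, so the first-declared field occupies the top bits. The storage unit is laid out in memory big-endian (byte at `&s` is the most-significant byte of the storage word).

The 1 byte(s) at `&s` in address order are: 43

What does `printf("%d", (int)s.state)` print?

4

[0]=0x43 (big-endian) → word 0x43
state [4+:4] = (word>>4) & 0xf = 4  ←
tag [0+:4] = (word>>0) & 0xf = 3
state signed 4b, MSB=0: value = 4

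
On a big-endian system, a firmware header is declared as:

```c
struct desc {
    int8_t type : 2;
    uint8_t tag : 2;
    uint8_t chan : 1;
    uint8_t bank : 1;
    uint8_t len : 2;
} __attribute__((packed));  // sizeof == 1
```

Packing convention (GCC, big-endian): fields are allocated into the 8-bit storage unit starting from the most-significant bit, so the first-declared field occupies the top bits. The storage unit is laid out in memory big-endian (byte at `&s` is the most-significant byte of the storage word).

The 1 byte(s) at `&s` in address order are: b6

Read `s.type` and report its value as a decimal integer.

-2

[0]=0xb6 (big-endian) → word 0xb6
type [6+:2] = (word>>6) & 0x3 = 2  ←
tag [4+:2] = (word>>4) & 0x3 = 3
chan [3+:1] = (word>>3) & 0x1 = 0
bank [2+:1] = (word>>2) & 0x1 = 1
len [0+:2] = (word>>0) & 0x3 = 2
type signed 2b, MSB=1: 2 - 4 = -2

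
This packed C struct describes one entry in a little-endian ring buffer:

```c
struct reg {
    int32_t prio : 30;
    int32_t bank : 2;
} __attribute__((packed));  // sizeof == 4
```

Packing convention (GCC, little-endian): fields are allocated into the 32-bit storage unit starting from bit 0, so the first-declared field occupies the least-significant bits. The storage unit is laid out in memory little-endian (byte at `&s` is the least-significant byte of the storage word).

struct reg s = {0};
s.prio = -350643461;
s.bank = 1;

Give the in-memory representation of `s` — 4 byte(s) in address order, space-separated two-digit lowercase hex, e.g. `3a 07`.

fb 9a 19 6b

prio:30 = -350643461 → 0x2b199afb << 0 → word 0x2b199afb
bank:2 = 1 → 0x1 << 30 → word 0x6b199afb
word = 0x6b199afb → little-endian bytes:
  [0]=0xfb  [1]=0x9a  [2]=0x19  [3]=0x6b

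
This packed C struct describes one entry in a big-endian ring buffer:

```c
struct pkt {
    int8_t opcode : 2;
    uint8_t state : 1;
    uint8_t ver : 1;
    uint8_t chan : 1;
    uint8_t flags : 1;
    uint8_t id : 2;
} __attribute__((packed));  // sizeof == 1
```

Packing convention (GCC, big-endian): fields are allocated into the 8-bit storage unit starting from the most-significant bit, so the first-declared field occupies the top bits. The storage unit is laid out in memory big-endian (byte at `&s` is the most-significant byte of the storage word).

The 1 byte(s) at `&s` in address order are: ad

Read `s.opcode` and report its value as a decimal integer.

-2

[0]=0xad (big-endian) → word 0xad
opcode:2 @ bit 6 → (0xad>>6)&0x3 = 0x2  ←
state:1 @ bit 5 → (0xad>>5)&0x1 = 0x1
ver:1 @ bit 4 → (0xad>>4)&0x1 = 0x0
chan:1 @ bit 3 → (0xad>>3)&0x1 = 0x1
flags:1 @ bit 2 → (0xad>>2)&0x1 = 0x1
id:2 @ bit 0 → (0xad>>0)&0x3 = 0x1
opcode signed 2b, MSB=1: 2 - 4 = -2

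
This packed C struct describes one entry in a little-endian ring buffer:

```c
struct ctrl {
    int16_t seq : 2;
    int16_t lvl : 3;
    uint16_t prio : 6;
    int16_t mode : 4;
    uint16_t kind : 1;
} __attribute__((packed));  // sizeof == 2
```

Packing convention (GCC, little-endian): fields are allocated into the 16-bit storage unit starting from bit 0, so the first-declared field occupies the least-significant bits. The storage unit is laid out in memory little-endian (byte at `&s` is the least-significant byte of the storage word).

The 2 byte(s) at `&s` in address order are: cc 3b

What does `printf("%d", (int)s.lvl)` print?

3

[0]=0xcc [1]=0x3b (little-endian) → word 0x3bcc
seq:2 @ bit 0 → (0x3bcc>>0)&0x3 = 0x0
lvl:3 @ bit 2 → (0x3bcc>>2)&0x7 = 0x3  ←
prio:6 @ bit 5 → (0x3bcc>>5)&0x3f = 0x1e
mode:4 @ bit 11 → (0x3bcc>>11)&0xf = 0x7
kind:1 @ bit 15 → (0x3bcc>>15)&0x1 = 0x0
lvl signed 3b, MSB=0: value = 3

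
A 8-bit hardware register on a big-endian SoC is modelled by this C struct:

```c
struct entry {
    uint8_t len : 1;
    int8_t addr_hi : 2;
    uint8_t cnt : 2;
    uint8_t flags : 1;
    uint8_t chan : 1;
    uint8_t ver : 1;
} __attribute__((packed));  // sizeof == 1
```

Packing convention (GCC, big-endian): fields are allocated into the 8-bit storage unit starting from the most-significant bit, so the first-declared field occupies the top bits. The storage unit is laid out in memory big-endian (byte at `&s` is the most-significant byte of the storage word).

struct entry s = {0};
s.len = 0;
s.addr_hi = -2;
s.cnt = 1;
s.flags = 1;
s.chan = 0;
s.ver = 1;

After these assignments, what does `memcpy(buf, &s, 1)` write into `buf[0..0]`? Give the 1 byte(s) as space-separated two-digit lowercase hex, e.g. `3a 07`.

4d

len (1b) val=0 bits=0x0 at bit 7: 0x00
addr_hi (2b) val=-2 bits=0x2 at bit 5: 0x40
cnt (2b) val=1 bits=0x1 at bit 3: 0x48
flags (1b) val=1 bits=0x1 at bit 2: 0x4c
chan (1b) val=0 bits=0x0 at bit 1: 0x4c
ver (1b) val=1 bits=0x1 at bit 0: 0x4d
word = 0x4d → big-endian bytes:
  [0]=0x4d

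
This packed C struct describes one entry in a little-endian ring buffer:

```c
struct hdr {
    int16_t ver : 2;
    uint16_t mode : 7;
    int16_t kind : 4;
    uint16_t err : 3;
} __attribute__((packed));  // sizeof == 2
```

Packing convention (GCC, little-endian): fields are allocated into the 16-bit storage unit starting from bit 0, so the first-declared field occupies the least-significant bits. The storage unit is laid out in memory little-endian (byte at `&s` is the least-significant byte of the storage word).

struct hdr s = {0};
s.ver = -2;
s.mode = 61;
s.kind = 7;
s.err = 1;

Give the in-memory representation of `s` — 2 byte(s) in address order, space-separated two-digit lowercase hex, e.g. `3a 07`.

f6 2e

[0+:2] ver=-2 & 0x3 = 0x2; word=0x0002
[2+:7] mode=61 & 0x7f = 0x3d; word=0x00f6
[9+:4] kind=7 & 0xf = 0x7; word=0x0ef6
[13+:3] err=1 & 0x7 = 0x1; word=0x2ef6
word = 0x2ef6 → little-endian bytes:
  [0]=0xf6  [1]=0x2e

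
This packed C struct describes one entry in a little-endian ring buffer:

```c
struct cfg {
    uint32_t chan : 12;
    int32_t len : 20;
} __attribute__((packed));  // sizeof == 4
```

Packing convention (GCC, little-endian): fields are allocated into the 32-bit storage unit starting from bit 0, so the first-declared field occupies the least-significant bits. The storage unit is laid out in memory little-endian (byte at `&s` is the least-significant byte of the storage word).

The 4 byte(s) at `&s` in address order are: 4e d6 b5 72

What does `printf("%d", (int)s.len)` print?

469853

[0]=0x4e [1]=0xd6 [2]=0xb5 [3]=0x72 (little-endian) → word 0x72b5d64e
chan [0+:12] = (word>>0) & 0xfff = 1614
len [12+:20] = (word>>12) & 0xfffff = 469853  ←
len signed 20b, MSB=0: value = 469853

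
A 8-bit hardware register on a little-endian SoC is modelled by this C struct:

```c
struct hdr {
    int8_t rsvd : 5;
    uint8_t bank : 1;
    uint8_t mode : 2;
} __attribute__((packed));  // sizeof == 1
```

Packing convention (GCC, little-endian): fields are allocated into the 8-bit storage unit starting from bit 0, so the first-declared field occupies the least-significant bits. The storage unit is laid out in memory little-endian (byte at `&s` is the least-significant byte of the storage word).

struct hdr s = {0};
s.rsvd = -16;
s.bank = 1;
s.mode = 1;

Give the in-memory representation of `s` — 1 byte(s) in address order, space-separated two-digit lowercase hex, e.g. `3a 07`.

rsvd:5 = -16 → 0x10 << 0 → word 0x10
bank:1 = 1 → 0x1 << 5 → word 0x30
mode:2 = 1 → 0x1 << 6 → word 0x70
word = 0x70 → little-endian bytes:
  [0]=0x70

70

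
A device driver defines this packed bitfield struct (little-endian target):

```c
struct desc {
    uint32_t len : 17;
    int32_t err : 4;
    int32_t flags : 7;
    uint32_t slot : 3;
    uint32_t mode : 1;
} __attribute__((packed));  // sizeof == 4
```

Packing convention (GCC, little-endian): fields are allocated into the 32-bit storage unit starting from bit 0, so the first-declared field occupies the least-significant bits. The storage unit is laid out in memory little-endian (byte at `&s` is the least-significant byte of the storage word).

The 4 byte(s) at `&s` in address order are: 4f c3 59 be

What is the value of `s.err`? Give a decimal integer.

-4

[0]=0x4f [1]=0xc3 [2]=0x59 [3]=0xbe (little-endian) → word 0xbe59c34f
len:17 @ bit 0 → (0xbe59c34f>>0)&0x1ffff = 0x1c34f
err:4 @ bit 17 → (0xbe59c34f>>17)&0xf = 0xc  ←
flags:7 @ bit 21 → (0xbe59c34f>>21)&0x7f = 0x72
slot:3 @ bit 28 → (0xbe59c34f>>28)&0x7 = 0x3
mode:1 @ bit 31 → (0xbe59c34f>>31)&0x1 = 0x1
err signed 4b, MSB=1: 12 - 16 = -4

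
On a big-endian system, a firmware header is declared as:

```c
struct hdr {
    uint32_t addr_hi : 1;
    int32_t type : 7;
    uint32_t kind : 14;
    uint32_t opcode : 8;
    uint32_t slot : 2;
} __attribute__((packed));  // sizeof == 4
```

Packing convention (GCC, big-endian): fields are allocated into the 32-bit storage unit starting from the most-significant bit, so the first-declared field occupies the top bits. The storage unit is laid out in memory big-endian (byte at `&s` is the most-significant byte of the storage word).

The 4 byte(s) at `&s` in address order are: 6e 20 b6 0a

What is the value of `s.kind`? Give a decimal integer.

[0]=0x6e [1]=0x20 [2]=0xb6 [3]=0x0a (big-endian) → word 0x6e20b60a
addr_hi [31+:1] = (word>>31) & 0x1 = 0
type [24+:7] = (word>>24) & 0x7f = 110
kind [10+:14] = (word>>10) & 0x3fff = 2093  ←
opcode [2+:8] = (word>>2) & 0xff = 130
slot [0+:2] = (word>>0) & 0x3 = 2

2093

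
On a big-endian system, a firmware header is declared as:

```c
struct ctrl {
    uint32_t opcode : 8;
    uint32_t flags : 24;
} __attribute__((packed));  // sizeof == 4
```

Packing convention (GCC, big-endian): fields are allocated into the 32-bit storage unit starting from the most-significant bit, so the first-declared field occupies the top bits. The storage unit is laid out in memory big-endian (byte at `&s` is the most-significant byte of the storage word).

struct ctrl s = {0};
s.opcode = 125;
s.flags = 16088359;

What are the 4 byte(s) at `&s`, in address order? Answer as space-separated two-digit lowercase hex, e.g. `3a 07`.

opcode (8b) val=125 bits=0x7d at bit 24: 0x7d000000
flags (24b) val=16088359 bits=0xf57d27 at bit 0: 0x7df57d27
word = 0x7df57d27 → big-endian bytes:
  [0]=0x7d  [1]=0xf5  [2]=0x7d  [3]=0x27

7d f5 7d 27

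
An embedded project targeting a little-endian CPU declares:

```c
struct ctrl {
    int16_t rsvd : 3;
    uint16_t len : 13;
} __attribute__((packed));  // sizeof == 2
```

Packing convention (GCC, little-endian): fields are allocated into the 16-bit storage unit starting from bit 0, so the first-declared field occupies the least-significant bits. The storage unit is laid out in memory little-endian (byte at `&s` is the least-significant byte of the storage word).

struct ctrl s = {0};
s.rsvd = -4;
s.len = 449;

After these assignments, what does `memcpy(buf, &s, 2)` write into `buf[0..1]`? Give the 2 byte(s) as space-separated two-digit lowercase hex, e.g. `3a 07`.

rsvd (3b) val=-4 bits=0x4 at bit 0: 0x0004
len (13b) val=449 bits=0x1c1 at bit 3: 0x0e0c
word = 0x0e0c → little-endian bytes:
  [0]=0x0c  [1]=0x0e

0c 0e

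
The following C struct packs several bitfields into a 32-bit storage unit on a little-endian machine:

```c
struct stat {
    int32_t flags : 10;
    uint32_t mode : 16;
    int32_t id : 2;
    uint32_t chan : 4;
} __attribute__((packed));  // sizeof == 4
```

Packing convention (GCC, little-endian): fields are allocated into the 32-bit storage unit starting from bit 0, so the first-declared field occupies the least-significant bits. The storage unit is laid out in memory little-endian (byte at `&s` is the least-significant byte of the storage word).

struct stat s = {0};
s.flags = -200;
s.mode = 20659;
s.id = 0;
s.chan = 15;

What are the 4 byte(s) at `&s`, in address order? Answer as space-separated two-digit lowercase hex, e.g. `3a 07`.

flags:10 = -200 → 0x338 << 0 → word 0x00000338
mode:16 = 20659 → 0x50b3 << 10 → word 0x0142cf38
id:2 = 0 → 0x0 << 26 → word 0x0142cf38
chan:4 = 15 → 0xf << 28 → word 0xf142cf38
word = 0xf142cf38 → little-endian bytes:
  [0]=0x38  [1]=0xcf  [2]=0x42  [3]=0xf1

38 cf 42 f1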